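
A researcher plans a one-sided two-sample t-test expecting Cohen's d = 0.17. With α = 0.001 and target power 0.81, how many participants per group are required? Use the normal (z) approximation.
n = 1090 per group

Sample size formula (two-sample t-test, normal approximation):
n = 2 · ((z_α + z_β) / d)²

z_α = 3.090 (for α = 0.001, one-sided)
z_β = 0.878 (for power = 0.81)
d = 0.17

n = 2 · ((3.090 + 0.878) / 0.17)²
n = 2 · (23.341)²
n ≈ 1089.60
Round up to the next whole number: n = 1090 per group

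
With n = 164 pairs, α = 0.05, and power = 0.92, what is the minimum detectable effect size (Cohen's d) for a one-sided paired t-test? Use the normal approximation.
d ≈ 0.24

Minimum detectable effect (paired t-test, normal approximation):
d = (z_α + z_β) / √n
d = (1.645 + 1.405) / √164
d = 3.050 / 12.806
d ≈ 0.24

By Cohen's convention (0.2 small / 0.5 medium / 0.8 large): small effect.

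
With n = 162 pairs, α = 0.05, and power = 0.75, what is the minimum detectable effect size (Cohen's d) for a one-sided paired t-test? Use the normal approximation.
d ≈ 0.18

Minimum detectable effect (paired t-test, normal approximation):
d = (z_α + z_β) / √n
d = (1.645 + 0.674) / √162
d = 2.319 / 12.728
d ≈ 0.18

By Cohen's convention (0.2 small / 0.5 medium / 0.8 large): very small effect.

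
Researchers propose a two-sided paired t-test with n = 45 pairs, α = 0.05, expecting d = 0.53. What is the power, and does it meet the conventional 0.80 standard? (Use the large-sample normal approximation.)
Power ≈ 0.94; the study is adequately powered (power ≥ 0.80)

Power calculation (paired t-test, normal approximation):
z_β = d · √n - z_{α/2}
z_β = 0.53 · √45 - 1.960
z_β = 0.53 · 6.708 - 1.960
z_β = 1.595

Power = Φ(z_β) = Φ(1.595) ≈ 0.945

Effect size d = 0.53 is medium by Cohen's convention (0.2/0.5/0.8).

Threshold: power ≥ 0.80 is conventionally adequate.
Power ≈ 0.94 → the study is adequately powered (power ≥ 0.80).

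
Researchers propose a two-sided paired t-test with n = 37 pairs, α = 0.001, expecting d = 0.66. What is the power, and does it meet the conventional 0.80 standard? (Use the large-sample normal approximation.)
Power ≈ 0.77; the study is underpowered (power < 0.80)

Power calculation (paired t-test, normal approximation):
z_β = d · √n - z_{α/2}
z_β = 0.66 · √37 - 3.291
z_β = 0.66 · 6.083 - 3.291
z_β = 0.724

Power = Φ(z_β) = Φ(0.724) ≈ 0.765

Effect size d = 0.66 is medium by Cohen's convention (0.2/0.5/0.8).

Threshold: power ≥ 0.80 is conventionally adequate.
Power ≈ 0.77 → the study is underpowered (power < 0.80).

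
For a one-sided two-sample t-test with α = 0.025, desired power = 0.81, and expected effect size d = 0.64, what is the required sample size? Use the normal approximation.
n = 40 per group

Sample size formula (two-sample t-test, normal approximation):
n = 2 · ((z_α + z_β) / d)²

z_α = 1.960 (for α = 0.025, one-sided)
z_β = 0.878 (for power = 0.81)
d = 0.64

n = 2 · ((1.960 + 0.878) / 0.64)²
n = 2 · (4.434)²
n ≈ 39.32
Round up to the next whole number: n = 40 per group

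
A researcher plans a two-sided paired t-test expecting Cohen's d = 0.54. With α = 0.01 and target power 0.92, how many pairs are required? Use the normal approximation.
n = 55 pairs

Sample size formula (paired t-test, normal approximation):
n = ((z_{α/2} + z_β) / d)²

z_{α/2} = 2.576 (for α = 0.01, two-sided)
z_β = 1.405 (for power = 0.92)
d = 0.54

n = ((2.576 + 1.405) / 0.54)²
n = (7.372)²
n ≈ 54.35
Round up to the next whole number: n = 55 pairs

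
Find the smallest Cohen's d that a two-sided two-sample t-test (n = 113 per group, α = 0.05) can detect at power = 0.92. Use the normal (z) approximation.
d ≈ 0.45

Minimum detectable effect (two-sample t-test, normal approximation):
d = (z_{α/2} + z_β) / √(n/2)
d = (1.960 + 1.405) / √(113/2)
d = 3.365 / 7.517
d ≈ 0.45

By Cohen's convention (0.2 small / 0.5 medium / 0.8 large): small effect.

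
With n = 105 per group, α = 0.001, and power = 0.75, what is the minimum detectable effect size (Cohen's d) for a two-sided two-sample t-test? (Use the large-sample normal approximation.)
d ≈ 0.55

Minimum detectable effect (two-sample t-test, normal approximation):
d = (z_{α/2} + z_β) / √(n/2)
d = (3.291 + 0.674) / √(105/2)
d = 3.965 / 7.246
d ≈ 0.55

By Cohen's convention (0.2 small / 0.5 medium / 0.8 large): medium effect.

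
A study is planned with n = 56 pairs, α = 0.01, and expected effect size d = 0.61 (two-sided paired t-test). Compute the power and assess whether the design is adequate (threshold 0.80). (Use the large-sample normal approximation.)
Power ≈ 0.98; the study is adequately powered (power ≥ 0.80)

Power calculation (paired t-test, normal approximation):
z_β = d · √n - z_{α/2}
z_β = 0.61 · √56 - 2.576
z_β = 0.61 · 7.483 - 2.576
z_β = 1.989

Power = Φ(z_β) = Φ(1.989) ≈ 0.977

Effect size d = 0.61 is medium by Cohen's convention (0.2/0.5/0.8).

Threshold: power ≥ 0.80 is conventionally adequate.
Power ≈ 0.98 → the study is adequately powered (power ≥ 0.80).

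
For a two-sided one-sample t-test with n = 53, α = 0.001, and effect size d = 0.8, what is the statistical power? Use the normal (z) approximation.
Power ≈ 0.99

Power calculation (one-sample t-test, normal approximation):
z_β = d · √n - z_{α/2}
z_β = 0.8 · √53 - 3.291
z_β = 0.8 · 7.280 - 3.291
z_β = 2.534

Power = Φ(z_β) = Φ(2.534) ≈ 0.994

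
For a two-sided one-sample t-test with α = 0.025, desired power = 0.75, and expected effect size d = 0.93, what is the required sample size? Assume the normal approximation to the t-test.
n = 10

Sample size formula (one-sample t-test, normal approximation):
n = ((z_{α/2} + z_β) / d)²

z_{α/2} = 2.241 (for α = 0.025, two-sided)
z_β = 0.674 (for power = 0.75)
d = 0.93

n = ((2.241 + 0.674) / 0.93)²
n = (3.134)²
n ≈ 9.82
Round up to the next whole number: n = 10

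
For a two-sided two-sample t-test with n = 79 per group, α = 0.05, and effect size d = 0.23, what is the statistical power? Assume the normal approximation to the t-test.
Power ≈ 0.30

Power calculation (two-sample t-test, normal approximation):
z_β = d · √(n/2) - z_{α/2}
z_β = 0.23 · √(79/2) - 1.960
z_β = 0.23 · 6.285 - 1.960
z_β = -0.514

Power = Φ(z_β) = Φ(-0.514) ≈ 0.303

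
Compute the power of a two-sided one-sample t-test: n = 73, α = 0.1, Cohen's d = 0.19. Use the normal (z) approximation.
Power ≈ 0.49

Power calculation (one-sample t-test, normal approximation):
z_β = d · √n - z_{α/2}
z_β = 0.19 · √73 - 1.645
z_β = 0.19 · 8.544 - 1.645
z_β = -0.021

Power = Φ(z_β) = Φ(-0.021) ≈ 0.491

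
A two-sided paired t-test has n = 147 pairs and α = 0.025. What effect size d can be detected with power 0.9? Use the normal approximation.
d ≈ 0.29

Minimum detectable effect (paired t-test, normal approximation):
d = (z_{α/2} + z_β) / √n
d = (2.241 + 1.282) / √147
d = 3.523 / 12.124
d ≈ 0.29

By Cohen's convention (0.2 small / 0.5 medium / 0.8 large): small effect.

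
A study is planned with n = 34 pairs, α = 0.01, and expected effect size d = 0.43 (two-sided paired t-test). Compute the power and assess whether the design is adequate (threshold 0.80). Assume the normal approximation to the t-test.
Power ≈ 0.47; the study is underpowered (power < 0.80)

Power calculation (paired t-test, normal approximation):
z_β = d · √n - z_{α/2}
z_β = 0.43 · √34 - 2.576
z_β = 0.43 · 5.831 - 2.576
z_β = -0.069

Power = Φ(z_β) = Φ(-0.069) ≈ 0.473

Effect size d = 0.43 is small by Cohen's convention (0.2/0.5/0.8).

Threshold: power ≥ 0.80 is conventionally adequate.
Power ≈ 0.47 → the study is underpowered (power < 0.80).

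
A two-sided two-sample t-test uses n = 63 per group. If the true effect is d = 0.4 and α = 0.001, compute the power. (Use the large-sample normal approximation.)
Power ≈ 0.15

Power calculation (two-sample t-test, normal approximation):
z_β = d · √(n/2) - z_{α/2}
z_β = 0.4 · √(63/2) - 3.291
z_β = 0.4 · 5.612 - 3.291
z_β = -1.046

Power = Φ(z_β) = Φ(-1.046) ≈ 0.148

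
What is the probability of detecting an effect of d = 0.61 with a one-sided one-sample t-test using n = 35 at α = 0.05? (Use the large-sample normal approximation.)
Power ≈ 0.98

Power calculation (one-sample t-test, normal approximation):
z_β = d · √n - z_α
z_β = 0.61 · √35 - 1.645
z_β = 0.61 · 5.916 - 1.645
z_β = 1.964

Power = Φ(z_β) = Φ(1.964) ≈ 0.975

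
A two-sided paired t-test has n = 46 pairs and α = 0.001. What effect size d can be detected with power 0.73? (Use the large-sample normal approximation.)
d ≈ 0.58

Minimum detectable effect (paired t-test, normal approximation):
d = (z_{α/2} + z_β) / √n
d = (3.291 + 0.613) / √46
d = 3.903 / 6.782
d ≈ 0.58

By Cohen's convention (0.2 small / 0.5 medium / 0.8 large): medium effect.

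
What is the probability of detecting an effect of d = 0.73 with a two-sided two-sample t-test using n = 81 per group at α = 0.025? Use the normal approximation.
Power ≈ 0.99

Power calculation (two-sample t-test, normal approximation):
z_β = d · √(n/2) - z_{α/2}
z_β = 0.73 · √(81/2) - 2.241
z_β = 0.73 · 6.364 - 2.241
z_β = 2.404

Power = Φ(z_β) = Φ(2.404) ≈ 0.992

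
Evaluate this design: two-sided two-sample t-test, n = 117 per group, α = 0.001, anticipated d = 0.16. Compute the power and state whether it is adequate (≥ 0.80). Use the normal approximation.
Power ≈ 0.02; the study is underpowered (power < 0.80)

Power calculation (two-sample t-test, normal approximation):
z_β = d · √(n/2) - z_{α/2}
z_β = 0.16 · √(117/2) - 3.291
z_β = 0.16 · 7.649 - 3.291
z_β = -2.067

Power = Φ(z_β) = Φ(-2.067) ≈ 0.019

Effect size d = 0.16 is very small by Cohen's convention (0.2/0.5/0.8).

Threshold: power ≥ 0.80 is conventionally adequate.
Power ≈ 0.02 → the study is underpowered (power < 0.80).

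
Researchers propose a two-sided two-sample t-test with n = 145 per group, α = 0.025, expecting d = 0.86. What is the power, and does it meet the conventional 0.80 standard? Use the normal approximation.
Power ≈ 1.00; the study is adequately powered (power ≥ 0.80)

Power calculation (two-sample t-test, normal approximation):
z_β = d · √(n/2) - z_{α/2}
z_β = 0.86 · √(145/2) - 2.241
z_β = 0.86 · 8.515 - 2.241
z_β = 5.081

Power = Φ(z_β) = Φ(5.081) ≈ 1.000

Effect size d = 0.86 is large by Cohen's convention (0.2/0.5/0.8).

Threshold: power ≥ 0.80 is conventionally adequate.
Power ≈ 1.00 → the study is adequately powered (power ≥ 0.80).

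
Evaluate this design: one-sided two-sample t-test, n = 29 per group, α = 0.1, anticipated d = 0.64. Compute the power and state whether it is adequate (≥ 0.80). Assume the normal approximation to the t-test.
Power ≈ 0.88; the study is adequately powered (power ≥ 0.80)

Power calculation (two-sample t-test, normal approximation):
z_β = d · √(n/2) - z_α
z_β = 0.64 · √(29/2) - 1.282
z_β = 0.64 · 3.808 - 1.282
z_β = 1.155

Power = Φ(z_β) = Φ(1.155) ≈ 0.876

Effect size d = 0.64 is medium by Cohen's convention (0.2/0.5/0.8).

Threshold: power ≥ 0.80 is conventionally adequate.
Power ≈ 0.88 → the study is adequately powered (power ≥ 0.80).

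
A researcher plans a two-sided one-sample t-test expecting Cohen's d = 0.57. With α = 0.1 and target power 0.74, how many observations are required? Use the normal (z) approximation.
n = 17

Sample size formula (one-sample t-test, normal approximation):
n = ((z_{α/2} + z_β) / d)²

z_{α/2} = 1.645 (for α = 0.1, two-sided)
z_β = 0.643 (for power = 0.74)
d = 0.57

n = ((1.645 + 0.643) / 0.57)²
n = (4.014)²
n ≈ 16.11
Round up to the next whole number: n = 17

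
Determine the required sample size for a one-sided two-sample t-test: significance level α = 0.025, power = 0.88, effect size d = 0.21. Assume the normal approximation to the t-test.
n = 446 per group

Sample size formula (two-sample t-test, normal approximation):
n = 2 · ((z_α + z_β) / d)²

z_α = 1.960 (for α = 0.025, one-sided)
z_β = 1.175 (for power = 0.88)
d = 0.21

n = 2 · ((1.960 + 1.175) / 0.21)²
n = 2 · (14.929)²
n ≈ 445.75
Round up to the next whole number: n = 446 per group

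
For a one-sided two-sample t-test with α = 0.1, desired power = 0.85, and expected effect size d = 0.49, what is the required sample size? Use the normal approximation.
n = 45 per group

Sample size formula (two-sample t-test, normal approximation):
n = 2 · ((z_α + z_β) / d)²

z_α = 1.282 (for α = 0.1, one-sided)
z_β = 1.036 (for power = 0.85)
d = 0.49

n = 2 · ((1.282 + 1.036) / 0.49)²
n = 2 · (4.731)²
n ≈ 44.76
Round up to the next whole number: n = 45 per group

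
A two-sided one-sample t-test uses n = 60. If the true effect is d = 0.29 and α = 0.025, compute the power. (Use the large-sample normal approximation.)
Power ≈ 0.50

Power calculation (one-sample t-test, normal approximation):
z_β = d · √n - z_{α/2}
z_β = 0.29 · √60 - 2.241
z_β = 0.29 · 7.746 - 2.241
z_β = 0.005

Power = Φ(z_β) = Φ(0.005) ≈ 0.502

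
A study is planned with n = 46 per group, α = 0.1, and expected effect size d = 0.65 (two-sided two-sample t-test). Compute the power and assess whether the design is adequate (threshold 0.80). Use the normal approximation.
Power ≈ 0.93; the study is adequately powered (power ≥ 0.80)

Power calculation (two-sample t-test, normal approximation):
z_β = d · √(n/2) - z_{α/2}
z_β = 0.65 · √(46/2) - 1.645
z_β = 0.65 · 4.796 - 1.645
z_β = 1.472

Power = Φ(z_β) = Φ(1.472) ≈ 0.930

Effect size d = 0.65 is medium by Cohen's convention (0.2/0.5/0.8).

Threshold: power ≥ 0.80 is conventionally adequate.
Power ≈ 0.93 → the study is adequately powered (power ≥ 0.80).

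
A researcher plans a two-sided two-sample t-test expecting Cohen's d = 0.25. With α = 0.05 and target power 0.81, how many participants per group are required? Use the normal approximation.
n = 258 per group

Sample size formula (two-sample t-test, normal approximation):
n = 2 · ((z_{α/2} + z_β) / d)²

z_{α/2} = 1.960 (for α = 0.05, two-sided)
z_β = 0.878 (for power = 0.81)
d = 0.25

n = 2 · ((1.960 + 0.878) / 0.25)²
n = 2 · (11.352)²
n ≈ 257.74
Round up to the next whole number: n = 258 per group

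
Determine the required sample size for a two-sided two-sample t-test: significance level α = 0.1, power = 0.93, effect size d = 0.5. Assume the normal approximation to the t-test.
n = 78 per group

Sample size formula (two-sample t-test, normal approximation):
n = 2 · ((z_{α/2} + z_β) / d)²

z_{α/2} = 1.645 (for α = 0.1, two-sided)
z_β = 1.476 (for power = 0.93)
d = 0.5

n = 2 · ((1.645 + 1.476) / 0.5)²
n = 2 · (6.242)²
n ≈ 77.93
Round up to the next whole number: n = 78 per group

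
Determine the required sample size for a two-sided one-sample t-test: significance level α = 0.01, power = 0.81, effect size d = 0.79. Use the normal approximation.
n = 20

Sample size formula (one-sample t-test, normal approximation):
n = ((z_{α/2} + z_β) / d)²

z_{α/2} = 2.576 (for α = 0.01, two-sided)
z_β = 0.878 (for power = 0.81)
d = 0.79

n = ((2.576 + 0.878) / 0.79)²
n = (4.372)²
n ≈ 19.11
Round up to the next whole number: n = 20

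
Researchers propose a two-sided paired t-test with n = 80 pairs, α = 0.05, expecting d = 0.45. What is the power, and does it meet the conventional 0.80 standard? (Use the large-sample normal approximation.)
Power ≈ 0.98; the study is adequately powered (power ≥ 0.80)

Power calculation (paired t-test, normal approximation):
z_β = d · √n - z_{α/2}
z_β = 0.45 · √80 - 1.960
z_β = 0.45 · 8.944 - 1.960
z_β = 2.065

Power = Φ(z_β) = Φ(2.065) ≈ 0.981

Effect size d = 0.45 is small by Cohen's convention (0.2/0.5/0.8).

Threshold: power ≥ 0.80 is conventionally adequate.
Power ≈ 0.98 → the study is adequately powered (power ≥ 0.80).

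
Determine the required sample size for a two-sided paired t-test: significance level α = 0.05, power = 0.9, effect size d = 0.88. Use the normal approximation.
n = 14 pairs

Sample size formula (paired t-test, normal approximation):
n = ((z_{α/2} + z_β) / d)²

z_{α/2} = 1.960 (for α = 0.05, two-sided)
z_β = 1.282 (for power = 0.9)
d = 0.88

n = ((1.960 + 1.282) / 0.88)²
n = (3.684)²
n ≈ 13.57
Round up to the next whole number: n = 14 pairs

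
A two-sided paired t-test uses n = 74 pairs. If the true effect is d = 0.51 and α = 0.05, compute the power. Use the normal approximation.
Power ≈ 0.99

Power calculation (paired t-test, normal approximation):
z_β = d · √n - z_{α/2}
z_β = 0.51 · √74 - 1.960
z_β = 0.51 · 8.602 - 1.960
z_β = 2.427

Power = Φ(z_β) = Φ(2.427) ≈ 0.992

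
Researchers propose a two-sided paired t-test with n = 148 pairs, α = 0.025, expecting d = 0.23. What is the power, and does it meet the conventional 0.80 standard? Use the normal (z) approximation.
Power ≈ 0.71; the study is underpowered (power < 0.80)

Power calculation (paired t-test, normal approximation):
z_β = d · √n - z_{α/2}
z_β = 0.23 · √148 - 2.241
z_β = 0.23 · 12.166 - 2.241
z_β = 0.557

Power = Φ(z_β) = Φ(0.557) ≈ 0.711

Effect size d = 0.23 is small by Cohen's convention (0.2/0.5/0.8).

Threshold: power ≥ 0.80 is conventionally adequate.
Power ≈ 0.71 → the study is underpowered (power < 0.80).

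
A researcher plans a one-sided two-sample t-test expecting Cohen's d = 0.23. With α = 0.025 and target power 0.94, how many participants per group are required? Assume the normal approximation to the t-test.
n = 468 per group

Sample size formula (two-sample t-test, normal approximation):
n = 2 · ((z_α + z_β) / d)²

z_α = 1.960 (for α = 0.025, one-sided)
z_β = 1.555 (for power = 0.94)
d = 0.23

n = 2 · ((1.960 + 1.555) / 0.23)²
n = 2 · (15.283)²
n ≈ 467.14
Round up to the next whole number: n = 468 per group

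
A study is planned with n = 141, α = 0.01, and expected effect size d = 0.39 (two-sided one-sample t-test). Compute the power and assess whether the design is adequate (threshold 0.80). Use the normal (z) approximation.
Power ≈ 0.98; the study is adequately powered (power ≥ 0.80)

Power calculation (one-sample t-test, normal approximation):
z_β = d · √n - z_{α/2}
z_β = 0.39 · √141 - 2.576
z_β = 0.39 · 11.874 - 2.576
z_β = 2.055

Power = Φ(z_β) = Φ(2.055) ≈ 0.980

Effect size d = 0.39 is small by Cohen's convention (0.2/0.5/0.8).

Threshold: power ≥ 0.80 is conventionally adequate.
Power ≈ 0.98 → the study is adequately powered (power ≥ 0.80).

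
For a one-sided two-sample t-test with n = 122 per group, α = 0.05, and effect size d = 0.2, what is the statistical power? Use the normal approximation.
Power ≈ 0.47

Power calculation (two-sample t-test, normal approximation):
z_β = d · √(n/2) - z_α
z_β = 0.2 · √(122/2) - 1.645
z_β = 0.2 · 7.810 - 1.645
z_β = -0.083

Power = Φ(z_β) = Φ(-0.083) ≈ 0.467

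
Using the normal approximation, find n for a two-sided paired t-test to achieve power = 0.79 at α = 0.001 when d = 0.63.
n = 43 pairs

Sample size formula (paired t-test, normal approximation):
n = ((z_{α/2} + z_β) / d)²

z_{α/2} = 3.291 (for α = 0.001, two-sided)
z_β = 0.806 (for power = 0.79)
d = 0.63

n = ((3.291 + 0.806) / 0.63)²
n = (6.503)²
n ≈ 42.29
Round up to the next whole number: n = 43 pairs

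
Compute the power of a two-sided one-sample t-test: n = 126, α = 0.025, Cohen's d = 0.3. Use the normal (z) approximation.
Power ≈ 0.87

Power calculation (one-sample t-test, normal approximation):
z_β = d · √n - z_{α/2}
z_β = 0.3 · √126 - 2.241
z_β = 0.3 · 11.225 - 2.241
z_β = 1.126

Power = Φ(z_β) = Φ(1.126) ≈ 0.870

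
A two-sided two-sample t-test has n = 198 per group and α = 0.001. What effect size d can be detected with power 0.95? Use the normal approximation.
d ≈ 0.50

Minimum detectable effect (two-sample t-test, normal approximation):
d = (z_{α/2} + z_β) / √(n/2)
d = (3.291 + 1.645) / √(198/2)
d = 4.935 / 9.950
d ≈ 0.50

By Cohen's convention (0.2 small / 0.5 medium / 0.8 large): medium effect.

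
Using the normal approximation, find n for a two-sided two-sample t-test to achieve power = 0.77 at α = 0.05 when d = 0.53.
n = 52 per group

Sample size formula (two-sample t-test, normal approximation):
n = 2 · ((z_{α/2} + z_β) / d)²

z_{α/2} = 1.960 (for α = 0.05, two-sided)
z_β = 0.739 (for power = 0.77)
d = 0.53

n = 2 · ((1.960 + 0.739) / 0.53)²
n = 2 · (5.092)²
n ≈ 51.86
Round up to the next whole number: n = 52 per group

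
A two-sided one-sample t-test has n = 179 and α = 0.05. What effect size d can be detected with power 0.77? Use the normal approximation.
d ≈ 0.20

Minimum detectable effect (one-sample t-test, normal approximation):
d = (z_{α/2} + z_β) / √n
d = (1.960 + 0.739) / √179
d = 2.699 / 13.379
d ≈ 0.20

By Cohen's convention (0.2 small / 0.5 medium / 0.8 large): small effect.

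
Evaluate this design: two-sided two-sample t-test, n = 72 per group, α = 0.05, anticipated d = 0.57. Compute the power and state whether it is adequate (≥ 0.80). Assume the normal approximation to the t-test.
Power ≈ 0.93; the study is adequately powered (power ≥ 0.80)

Power calculation (two-sample t-test, normal approximation):
z_β = d · √(n/2) - z_{α/2}
z_β = 0.57 · √(72/2) - 1.960
z_β = 0.57 · 6.000 - 1.960
z_β = 1.460

Power = Φ(z_β) = Φ(1.460) ≈ 0.928

Effect size d = 0.57 is medium by Cohen's convention (0.2/0.5/0.8).

Threshold: power ≥ 0.80 is conventionally adequate.
Power ≈ 0.93 → the study is adequately powered (power ≥ 0.80).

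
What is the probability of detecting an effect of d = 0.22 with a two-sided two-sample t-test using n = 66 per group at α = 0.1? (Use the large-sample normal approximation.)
Power ≈ 0.35

Power calculation (two-sample t-test, normal approximation):
z_β = d · √(n/2) - z_{α/2}
z_β = 0.22 · √(66/2) - 1.645
z_β = 0.22 · 5.745 - 1.645
z_β = -0.381

Power = Φ(z_β) = Φ(-0.381) ≈ 0.352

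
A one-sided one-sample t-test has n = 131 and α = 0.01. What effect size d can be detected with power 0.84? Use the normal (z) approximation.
d ≈ 0.29

Minimum detectable effect (one-sample t-test, normal approximation):
d = (z_α + z_β) / √n
d = (2.326 + 0.994) / √131
d = 3.321 / 11.446
d ≈ 0.29

By Cohen's convention (0.2 small / 0.5 medium / 0.8 large): small effect.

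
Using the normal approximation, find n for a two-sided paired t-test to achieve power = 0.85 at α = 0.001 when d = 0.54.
n = 65 pairs

Sample size formula (paired t-test, normal approximation):
n = ((z_{α/2} + z_β) / d)²

z_{α/2} = 3.291 (for α = 0.001, two-sided)
z_β = 1.036 (for power = 0.85)
d = 0.54

n = ((3.291 + 1.036) / 0.54)²
n = (8.013)²
n ≈ 64.21
Round up to the next whole number: n = 65 pairs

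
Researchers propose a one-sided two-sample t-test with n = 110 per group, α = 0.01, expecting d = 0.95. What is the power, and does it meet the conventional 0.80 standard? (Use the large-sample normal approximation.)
Power ≈ 1.00; the study is adequately powered (power ≥ 0.80)

Power calculation (two-sample t-test, normal approximation):
z_β = d · √(n/2) - z_α
z_β = 0.95 · √(110/2) - 2.326
z_β = 0.95 · 7.416 - 2.326
z_β = 4.719

Power = Φ(z_β) = Φ(4.719) ≈ 1.000

Effect size d = 0.95 is large by Cohen's convention (0.2/0.5/0.8).

Threshold: power ≥ 0.80 is conventionally adequate.
Power ≈ 1.00 → the study is adequately powered (power ≥ 0.80).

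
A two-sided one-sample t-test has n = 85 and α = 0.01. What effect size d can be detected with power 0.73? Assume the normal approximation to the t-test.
d ≈ 0.35

Minimum detectable effect (one-sample t-test, normal approximation):
d = (z_{α/2} + z_β) / √n
d = (2.576 + 0.613) / √85
d = 3.189 / 9.220
d ≈ 0.35

By Cohen's convention (0.2 small / 0.5 medium / 0.8 large): small effect.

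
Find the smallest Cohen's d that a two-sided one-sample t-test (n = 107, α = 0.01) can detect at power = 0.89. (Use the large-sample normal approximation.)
d ≈ 0.37

Minimum detectable effect (one-sample t-test, normal approximation):
d = (z_{α/2} + z_β) / √n
d = (2.576 + 1.227) / √107
d = 3.802 / 10.344
d ≈ 0.37

By Cohen's convention (0.2 small / 0.5 medium / 0.8 large): small effect.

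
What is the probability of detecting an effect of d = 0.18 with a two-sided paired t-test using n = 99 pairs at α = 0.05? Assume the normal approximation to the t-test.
Power ≈ 0.43

Power calculation (paired t-test, normal approximation):
z_β = d · √n - z_{α/2}
z_β = 0.18 · √99 - 1.960
z_β = 0.18 · 9.950 - 1.960
z_β = -0.169

Power = Φ(z_β) = Φ(-0.169) ≈ 0.433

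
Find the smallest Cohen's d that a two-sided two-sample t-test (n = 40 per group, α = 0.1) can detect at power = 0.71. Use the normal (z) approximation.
d ≈ 0.49

Minimum detectable effect (two-sample t-test, normal approximation):
d = (z_{α/2} + z_β) / √(n/2)
d = (1.645 + 0.553) / √(40/2)
d = 2.198 / 4.472
d ≈ 0.49

By Cohen's convention (0.2 small / 0.5 medium / 0.8 large): small effect.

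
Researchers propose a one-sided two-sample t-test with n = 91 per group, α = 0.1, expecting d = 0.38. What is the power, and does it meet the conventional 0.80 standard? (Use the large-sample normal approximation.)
Power ≈ 0.90; the study is adequately powered (power ≥ 0.80)

Power calculation (two-sample t-test, normal approximation):
z_β = d · √(n/2) - z_α
z_β = 0.38 · √(91/2) - 1.282
z_β = 0.38 · 6.745 - 1.282
z_β = 1.282

Power = Φ(z_β) = Φ(1.282) ≈ 0.900

Effect size d = 0.38 is small by Cohen's convention (0.2/0.5/0.8).

Threshold: power ≥ 0.80 is conventionally adequate.
Power ≈ 0.90 → the study is adequately powered (power ≥ 0.80).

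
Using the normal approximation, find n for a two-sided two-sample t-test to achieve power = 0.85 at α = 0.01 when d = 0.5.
n = 105 per group

Sample size formula (two-sample t-test, normal approximation):
n = 2 · ((z_{α/2} + z_β) / d)²

z_{α/2} = 2.576 (for α = 0.01, two-sided)
z_β = 1.036 (for power = 0.85)
d = 0.5

n = 2 · ((2.576 + 1.036) / 0.5)²
n = 2 · (7.224)²
n ≈ 104.37
Round up to the next whole number: n = 105 per group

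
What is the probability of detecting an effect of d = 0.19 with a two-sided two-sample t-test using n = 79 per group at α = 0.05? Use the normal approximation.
Power ≈ 0.22

Power calculation (two-sample t-test, normal approximation):
z_β = d · √(n/2) - z_{α/2}
z_β = 0.19 · √(79/2) - 1.960
z_β = 0.19 · 6.285 - 1.960
z_β = -0.766

Power = Φ(z_β) = Φ(-0.766) ≈ 0.222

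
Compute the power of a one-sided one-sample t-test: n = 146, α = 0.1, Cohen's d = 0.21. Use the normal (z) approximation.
Power ≈ 0.90

Power calculation (one-sample t-test, normal approximation):
z_β = d · √n - z_α
z_β = 0.21 · √146 - 1.282
z_β = 0.21 · 12.083 - 1.282
z_β = 1.256

Power = Φ(z_β) = Φ(1.256) ≈ 0.895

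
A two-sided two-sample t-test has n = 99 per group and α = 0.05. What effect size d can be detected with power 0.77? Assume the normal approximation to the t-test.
d ≈ 0.38

Minimum detectable effect (two-sample t-test, normal approximation):
d = (z_{α/2} + z_β) / √(n/2)
d = (1.960 + 0.739) / √(99/2)
d = 2.699 / 7.036
d ≈ 0.38

By Cohen's convention (0.2 small / 0.5 medium / 0.8 large): small effect.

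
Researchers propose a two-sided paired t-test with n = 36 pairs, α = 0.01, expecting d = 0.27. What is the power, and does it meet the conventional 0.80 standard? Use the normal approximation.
Power ≈ 0.17; the study is underpowered (power < 0.80)

Power calculation (paired t-test, normal approximation):
z_β = d · √n - z_{α/2}
z_β = 0.27 · √36 - 2.576
z_β = 0.27 · 6.000 - 2.576
z_β = -0.956

Power = Φ(z_β) = Φ(-0.956) ≈ 0.170

Effect size d = 0.27 is small by Cohen's convention (0.2/0.5/0.8).

Threshold: power ≥ 0.80 is conventionally adequate.
Power ≈ 0.17 → the study is underpowered (power < 0.80).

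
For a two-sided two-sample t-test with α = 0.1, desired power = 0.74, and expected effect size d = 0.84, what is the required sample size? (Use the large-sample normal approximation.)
n = 15 per group

Sample size formula (two-sample t-test, normal approximation):
n = 2 · ((z_{α/2} + z_β) / d)²

z_{α/2} = 1.645 (for α = 0.1, two-sided)
z_β = 0.643 (for power = 0.74)
d = 0.84

n = 2 · ((1.645 + 0.643) / 0.84)²
n = 2 · (2.724)²
n ≈ 14.84
Round up to the next whole number: n = 15 per group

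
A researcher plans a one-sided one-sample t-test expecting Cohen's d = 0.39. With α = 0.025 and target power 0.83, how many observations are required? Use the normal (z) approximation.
n = 56

Sample size formula (one-sample t-test, normal approximation):
n = ((z_α + z_β) / d)²

z_α = 1.960 (for α = 0.025, one-sided)
z_β = 0.954 (for power = 0.83)
d = 0.39

n = ((1.960 + 0.954) / 0.39)²
n = (7.472)²
n ≈ 55.83
Round up to the next whole number: n = 56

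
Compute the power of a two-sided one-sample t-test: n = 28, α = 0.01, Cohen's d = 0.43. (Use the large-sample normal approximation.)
Power ≈ 0.38

Power calculation (one-sample t-test, normal approximation):
z_β = d · √n - z_{α/2}
z_β = 0.43 · √28 - 2.576
z_β = 0.43 · 5.292 - 2.576
z_β = -0.300

Power = Φ(z_β) = Φ(-0.300) ≈ 0.382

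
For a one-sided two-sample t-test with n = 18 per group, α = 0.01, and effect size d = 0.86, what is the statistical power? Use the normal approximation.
Power ≈ 0.60

Power calculation (two-sample t-test, normal approximation):
z_β = d · √(n/2) - z_α
z_β = 0.86 · √(18/2) - 2.326
z_β = 0.86 · 3.000 - 2.326
z_β = 0.254

Power = Φ(z_β) = Φ(0.254) ≈ 0.600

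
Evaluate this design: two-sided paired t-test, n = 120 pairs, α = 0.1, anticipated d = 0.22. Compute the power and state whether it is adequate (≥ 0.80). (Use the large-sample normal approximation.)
Power ≈ 0.78; the study is underpowered (power < 0.80)

Power calculation (paired t-test, normal approximation):
z_β = d · √n - z_{α/2}
z_β = 0.22 · √120 - 1.645
z_β = 0.22 · 10.954 - 1.645
z_β = 0.765

Power = Φ(z_β) = Φ(0.765) ≈ 0.778

Effect size d = 0.22 is small by Cohen's convention (0.2/0.5/0.8).

Threshold: power ≥ 0.80 is conventionally adequate.
Power ≈ 0.78 → the study is underpowered (power < 0.80).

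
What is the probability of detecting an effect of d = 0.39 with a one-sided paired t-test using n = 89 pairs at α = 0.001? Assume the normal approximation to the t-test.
Power ≈ 0.72

Power calculation (paired t-test, normal approximation):
z_β = d · √n - z_α
z_β = 0.39 · √89 - 3.090
z_β = 0.39 · 9.434 - 3.090
z_β = 0.589

Power = Φ(z_β) = Φ(0.589) ≈ 0.722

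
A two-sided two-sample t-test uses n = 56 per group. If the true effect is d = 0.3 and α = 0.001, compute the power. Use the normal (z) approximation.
Power ≈ 0.04

Power calculation (two-sample t-test, normal approximation):
z_β = d · √(n/2) - z_{α/2}
z_β = 0.3 · √(56/2) - 3.291
z_β = 0.3 · 5.292 - 3.291
z_β = -1.703

Power = Φ(z_β) = Φ(-1.703) ≈ 0.044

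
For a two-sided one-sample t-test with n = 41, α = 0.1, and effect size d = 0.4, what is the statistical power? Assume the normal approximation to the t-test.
Power ≈ 0.82

Power calculation (one-sample t-test, normal approximation):
z_β = d · √n - z_{α/2}
z_β = 0.4 · √41 - 1.645
z_β = 0.4 · 6.403 - 1.645
z_β = 0.916

Power = Φ(z_β) = Φ(0.916) ≈ 0.820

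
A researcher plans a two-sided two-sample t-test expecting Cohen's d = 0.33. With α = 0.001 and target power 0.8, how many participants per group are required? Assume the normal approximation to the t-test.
n = 314 per group

Sample size formula (two-sample t-test, normal approximation):
n = 2 · ((z_{α/2} + z_β) / d)²

z_{α/2} = 3.291 (for α = 0.001, two-sided)
z_β = 0.842 (for power = 0.8)
d = 0.33

n = 2 · ((3.291 + 0.842) / 0.33)²
n = 2 · (12.524)²
n ≈ 313.70
Round up to the next whole number: n = 314 per group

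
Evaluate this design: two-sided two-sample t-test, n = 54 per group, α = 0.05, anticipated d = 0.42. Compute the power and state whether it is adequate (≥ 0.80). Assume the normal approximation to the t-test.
Power ≈ 0.59; the study is underpowered (power < 0.80)

Power calculation (two-sample t-test, normal approximation):
z_β = d · √(n/2) - z_{α/2}
z_β = 0.42 · √(54/2) - 1.960
z_β = 0.42 · 5.196 - 1.960
z_β = 0.222

Power = Φ(z_β) = Φ(0.222) ≈ 0.588

Effect size d = 0.42 is small by Cohen's convention (0.2/0.5/0.8).

Threshold: power ≥ 0.80 is conventionally adequate.
Power ≈ 0.59 → the study is underpowered (power < 0.80).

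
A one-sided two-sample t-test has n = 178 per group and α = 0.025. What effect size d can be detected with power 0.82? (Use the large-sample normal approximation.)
d ≈ 0.30

Minimum detectable effect (two-sample t-test, normal approximation):
d = (z_α + z_β) / √(n/2)
d = (1.960 + 0.915) / √(178/2)
d = 2.875 / 9.434
d ≈ 0.30

By Cohen's convention (0.2 small / 0.5 medium / 0.8 large): small effect.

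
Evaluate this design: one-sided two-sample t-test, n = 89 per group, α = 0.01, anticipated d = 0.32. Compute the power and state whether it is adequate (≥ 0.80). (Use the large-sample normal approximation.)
Power ≈ 0.42; the study is underpowered (power < 0.80)

Power calculation (two-sample t-test, normal approximation):
z_β = d · √(n/2) - z_α
z_β = 0.32 · √(89/2) - 2.326
z_β = 0.32 · 6.671 - 2.326
z_β = -0.192

Power = Φ(z_β) = Φ(-0.192) ≈ 0.424

Effect size d = 0.32 is small by Cohen's convention (0.2/0.5/0.8).

Threshold: power ≥ 0.80 is conventionally adequate.
Power ≈ 0.42 → the study is underpowered (power < 0.80).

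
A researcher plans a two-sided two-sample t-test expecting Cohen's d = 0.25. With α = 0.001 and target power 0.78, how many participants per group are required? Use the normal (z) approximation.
n = 529 per group

Sample size formula (two-sample t-test, normal approximation):
n = 2 · ((z_{α/2} + z_β) / d)²

z_{α/2} = 3.291 (for α = 0.001, two-sided)
z_β = 0.772 (for power = 0.78)
d = 0.25

n = 2 · ((3.291 + 0.772) / 0.25)²
n = 2 · (16.252)²
n ≈ 528.26
Round up to the next whole number: n = 529 per group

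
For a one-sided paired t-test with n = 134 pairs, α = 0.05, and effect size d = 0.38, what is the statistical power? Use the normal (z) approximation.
Power ≈ 1.00

Power calculation (paired t-test, normal approximation):
z_β = d · √n - z_α
z_β = 0.38 · √134 - 1.645
z_β = 0.38 · 11.576 - 1.645
z_β = 2.754

Power = Φ(z_β) = Φ(2.754) ≈ 0.997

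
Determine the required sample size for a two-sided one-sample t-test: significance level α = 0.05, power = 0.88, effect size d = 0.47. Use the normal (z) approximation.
n = 45

Sample size formula (one-sample t-test, normal approximation):
n = ((z_{α/2} + z_β) / d)²

z_{α/2} = 1.960 (for α = 0.05, two-sided)
z_β = 1.175 (for power = 0.88)
d = 0.47

n = ((1.960 + 1.175) / 0.47)²
n = (6.670)²
n ≈ 44.49
Round up to the next whole number: n = 45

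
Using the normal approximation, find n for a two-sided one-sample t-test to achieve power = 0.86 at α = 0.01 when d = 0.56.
n = 43

Sample size formula (one-sample t-test, normal approximation):
n = ((z_{α/2} + z_β) / d)²

z_{α/2} = 2.576 (for α = 0.01, two-sided)
z_β = 1.080 (for power = 0.86)
d = 0.56

n = ((2.576 + 1.080) / 0.56)²
n = (6.529)²
n ≈ 42.63
Round up to the next whole number: n = 43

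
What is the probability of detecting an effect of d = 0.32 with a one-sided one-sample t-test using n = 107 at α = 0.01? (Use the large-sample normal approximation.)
Power ≈ 0.84

Power calculation (one-sample t-test, normal approximation):
z_β = d · √n - z_α
z_β = 0.32 · √107 - 2.326
z_β = 0.32 · 10.344 - 2.326
z_β = 0.984

Power = Φ(z_β) = Φ(0.984) ≈ 0.837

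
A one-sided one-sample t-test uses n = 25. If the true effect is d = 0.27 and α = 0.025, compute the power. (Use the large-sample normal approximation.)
Power ≈ 0.27

Power calculation (one-sample t-test, normal approximation):
z_β = d · √n - z_α
z_β = 0.27 · √25 - 1.960
z_β = 0.27 · 5.000 - 1.960
z_β = -0.610

Power = Φ(z_β) = Φ(-0.610) ≈ 0.271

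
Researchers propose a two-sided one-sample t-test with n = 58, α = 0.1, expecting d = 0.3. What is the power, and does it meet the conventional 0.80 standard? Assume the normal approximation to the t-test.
Power ≈ 0.74; the study is underpowered (power < 0.80)

Power calculation (one-sample t-test, normal approximation):
z_β = d · √n - z_{α/2}
z_β = 0.3 · √58 - 1.645
z_β = 0.3 · 7.616 - 1.645
z_β = 0.640

Power = Φ(z_β) = Φ(0.640) ≈ 0.739

Effect size d = 0.3 is small by Cohen's convention (0.2/0.5/0.8).

Threshold: power ≥ 0.80 is conventionally adequate.
Power ≈ 0.74 → the study is underpowered (power < 0.80).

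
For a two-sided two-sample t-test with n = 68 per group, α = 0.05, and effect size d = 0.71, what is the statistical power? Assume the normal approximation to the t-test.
Power ≈ 0.99

Power calculation (two-sample t-test, normal approximation):
z_β = d · √(n/2) - z_{α/2}
z_β = 0.71 · √(68/2) - 1.960
z_β = 0.71 · 5.831 - 1.960
z_β = 2.180

Power = Φ(z_β) = Φ(2.180) ≈ 0.985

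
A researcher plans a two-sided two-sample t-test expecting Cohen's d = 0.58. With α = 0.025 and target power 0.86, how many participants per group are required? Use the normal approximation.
n = 66 per group

Sample size formula (two-sample t-test, normal approximation):
n = 2 · ((z_{α/2} + z_β) / d)²

z_{α/2} = 2.241 (for α = 0.025, two-sided)
z_β = 1.080 (for power = 0.86)
d = 0.58

n = 2 · ((2.241 + 1.080) / 0.58)²
n = 2 · (5.726)²
n ≈ 65.57
Round up to the next whole number: n = 66 per group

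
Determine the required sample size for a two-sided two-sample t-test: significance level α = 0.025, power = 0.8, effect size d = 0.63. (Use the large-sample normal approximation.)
n = 48 per group

Sample size formula (two-sample t-test, normal approximation):
n = 2 · ((z_{α/2} + z_β) / d)²

z_{α/2} = 2.241 (for α = 0.025, two-sided)
z_β = 0.842 (for power = 0.8)
d = 0.63

n = 2 · ((2.241 + 0.842) / 0.63)²
n = 2 · (4.894)²
n ≈ 47.90
Round up to the next whole number: n = 48 per group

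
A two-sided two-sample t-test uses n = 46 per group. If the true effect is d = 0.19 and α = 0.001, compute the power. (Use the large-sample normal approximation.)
Power ≈ 0.01

Power calculation (two-sample t-test, normal approximation):
z_β = d · √(n/2) - z_{α/2}
z_β = 0.19 · √(46/2) - 3.291
z_β = 0.19 · 4.796 - 3.291
z_β = -2.379

Power = Φ(z_β) = Φ(-2.379) ≈ 0.009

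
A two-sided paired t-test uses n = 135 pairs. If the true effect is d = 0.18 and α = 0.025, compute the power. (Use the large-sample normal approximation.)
Power ≈ 0.44

Power calculation (paired t-test, normal approximation):
z_β = d · √n - z_{α/2}
z_β = 0.18 · √135 - 2.241
z_β = 0.18 · 11.619 - 2.241
z_β = -0.150

Power = Φ(z_β) = Φ(-0.150) ≈ 0.440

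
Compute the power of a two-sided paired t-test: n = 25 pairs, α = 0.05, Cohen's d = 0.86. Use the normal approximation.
Power ≈ 0.99

Power calculation (paired t-test, normal approximation):
z_β = d · √n - z_{α/2}
z_β = 0.86 · √25 - 1.960
z_β = 0.86 · 5.000 - 1.960
z_β = 2.340

Power = Φ(z_β) = Φ(2.340) ≈ 0.990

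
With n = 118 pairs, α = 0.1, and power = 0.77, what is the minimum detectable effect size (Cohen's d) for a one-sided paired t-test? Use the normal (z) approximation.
d ≈ 0.19

Minimum detectable effect (paired t-test, normal approximation):
d = (z_α + z_β) / √n
d = (1.282 + 0.739) / √118
d = 2.020 / 10.863
d ≈ 0.19

By Cohen's convention (0.2 small / 0.5 medium / 0.8 large): very small effect.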